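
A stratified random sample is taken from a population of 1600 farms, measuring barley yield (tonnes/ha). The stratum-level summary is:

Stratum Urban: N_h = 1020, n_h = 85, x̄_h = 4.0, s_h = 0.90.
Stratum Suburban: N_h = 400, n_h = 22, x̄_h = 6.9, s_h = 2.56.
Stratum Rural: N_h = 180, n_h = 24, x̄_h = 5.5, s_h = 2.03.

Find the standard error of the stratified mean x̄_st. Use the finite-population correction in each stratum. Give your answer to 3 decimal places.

V̂(x̄_st) = Σ W_h² (1 − n_h/N_h) s_h²/n_h, with W_h = N_h/N and N = 1600:
  stratum Urban: (1020/1600)²·(1 − 85/1020)·0.90²/85 = 0.00355008
  stratum Suburban: (400/1600)²·(1 − 22/400)·2.56²/22 = 0.0175942
  stratum Rural: (180/1600)²·(1 − 24/180)·2.03²/24 = 0.00188338
V̂(x̄_st) = 0.0230276
SE(x̄_st) = √0.0230276 = 0.151749

SE(x̄_st) ≈ 0.152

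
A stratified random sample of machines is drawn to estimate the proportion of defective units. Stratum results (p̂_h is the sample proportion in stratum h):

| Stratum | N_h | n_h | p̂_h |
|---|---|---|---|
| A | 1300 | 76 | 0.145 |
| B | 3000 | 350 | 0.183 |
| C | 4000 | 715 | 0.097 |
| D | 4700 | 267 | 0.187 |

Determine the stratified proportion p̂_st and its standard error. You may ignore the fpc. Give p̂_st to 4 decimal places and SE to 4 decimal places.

N = 13000; stratum weights W_h = N_h/N.
p̂_st = Σ W_h p̂_h = (1300·0.145 + 3000·0.183 + 4000·0.097 + 4700·0.187)/13000 = 0.15418
V̂(p̂_st) = Σ W_h² p̂_h(1−p̂_h)/(n_h−1):
  stratum A: (1300/13000)²·0.145·0.855/75 = 1.653e-05
  stratum B: (3000/13000)²·0.183·0.817/349 = 2.28141e-05
  stratum C: (4000/13000)²·0.097·0.903/714 = 1.16143e-05
  stratum D: (4700/13000)²·0.187·0.813/266 = 7.47067e-05
V̂(p̂_st) = 0.000125665; SE = √V̂ = 0.01121

p̂_st ≈ 0.1542, SE ≈ 0.0112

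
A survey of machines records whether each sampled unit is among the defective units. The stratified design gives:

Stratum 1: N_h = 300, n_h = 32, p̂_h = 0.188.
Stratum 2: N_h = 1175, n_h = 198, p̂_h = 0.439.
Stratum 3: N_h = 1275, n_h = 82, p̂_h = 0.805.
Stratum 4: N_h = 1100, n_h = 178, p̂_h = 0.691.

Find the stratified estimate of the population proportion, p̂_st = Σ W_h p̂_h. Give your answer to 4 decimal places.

p̂_st ≈ 0.6126

N = 3850; stratum weights W_h = N_h/N.
p̂_st = Σ W_h p̂_h = (300·0.188 + 1175·0.439 + 1275·0.805 + 1100·0.691)/3850 = 0.61265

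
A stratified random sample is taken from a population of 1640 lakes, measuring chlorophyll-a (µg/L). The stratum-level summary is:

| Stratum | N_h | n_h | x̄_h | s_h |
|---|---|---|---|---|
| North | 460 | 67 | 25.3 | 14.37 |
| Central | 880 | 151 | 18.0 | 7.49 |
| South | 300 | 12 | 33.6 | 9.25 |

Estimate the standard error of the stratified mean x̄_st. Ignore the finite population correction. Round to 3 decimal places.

SE(x̄_st) ≈ 0.767

V̂(x̄_st) = Σ W_h² s_h²/n_h, with W_h = N_h/N and N = 1640:
  stratum North: (460/1640)²·14.37²/67 = 0.242475
  stratum Central: (880/1640)²·7.49²/151 = 0.106971
  stratum South: (300/1640)²·9.25²/12 = 0.238593
V̂(x̄_st) = 0.588038
SE(x̄_st) = √0.588038 = 0.766836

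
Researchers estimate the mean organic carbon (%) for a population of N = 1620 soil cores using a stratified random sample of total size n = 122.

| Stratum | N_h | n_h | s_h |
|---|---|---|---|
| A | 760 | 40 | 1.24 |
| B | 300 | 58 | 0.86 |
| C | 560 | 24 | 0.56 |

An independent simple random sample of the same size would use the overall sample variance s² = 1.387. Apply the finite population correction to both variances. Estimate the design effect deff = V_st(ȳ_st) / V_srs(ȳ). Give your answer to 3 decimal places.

V̂(ȳ_st) = Σ W_h² (1 − n_h/N_h) s_h²/n_h, with W_h = N_h/N and N = 1620:
  stratum A: (760/1620)²·(1 − 40/760)·1.24²/40 = 0.00801492
  stratum B: (300/1620)²·(1 − 58/300)·0.86²/58 = 0.000352757
  stratum C: (560/1620)²·(1 − 24/560)·0.56²/24 = 0.00149447
V_st = 0.00986215
V_srs = (1 − 122/1620)·1.387/122 = 0.0105127
deff = V_st / V_srs = 0.00986215/0.0105127 = 0.9381

deff ≈ 0.938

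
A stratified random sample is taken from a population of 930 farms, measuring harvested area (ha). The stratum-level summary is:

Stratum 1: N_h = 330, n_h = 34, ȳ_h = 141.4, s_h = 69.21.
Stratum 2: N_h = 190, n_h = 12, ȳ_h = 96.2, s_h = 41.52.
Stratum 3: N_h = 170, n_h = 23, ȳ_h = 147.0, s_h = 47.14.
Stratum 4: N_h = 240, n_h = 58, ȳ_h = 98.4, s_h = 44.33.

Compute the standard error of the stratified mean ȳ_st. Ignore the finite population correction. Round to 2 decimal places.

V̂(ȳ_st) = Σ W_h² s_h²/n_h, with W_h = N_h/N and N = 930:
  stratum 1: (330/930)²·69.21²/34 = 17.7387
  stratum 2: (190/930)²·41.52²/12 = 5.99618
  stratum 3: (170/930)²·47.14²/23 = 3.22837
  stratum 4: (240/930)²·44.33²/58 = 2.25644
V̂(ȳ_st) = 29.2197
SE(ȳ_st) = √29.2197 = 5.40552

SE(ȳ_st) ≈ 5.41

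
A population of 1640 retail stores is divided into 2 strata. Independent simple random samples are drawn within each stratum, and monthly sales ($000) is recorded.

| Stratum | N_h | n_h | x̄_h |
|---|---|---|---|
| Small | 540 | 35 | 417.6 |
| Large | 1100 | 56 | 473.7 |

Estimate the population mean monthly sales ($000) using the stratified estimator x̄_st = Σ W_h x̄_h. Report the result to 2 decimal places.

x̄_st ≈ 455.23

N = Σ N_h = 1640. Stratum weights W_h = N_h/N.
x̄_st = (540·417.6 + 1100·473.7) / 1640 = 455.2280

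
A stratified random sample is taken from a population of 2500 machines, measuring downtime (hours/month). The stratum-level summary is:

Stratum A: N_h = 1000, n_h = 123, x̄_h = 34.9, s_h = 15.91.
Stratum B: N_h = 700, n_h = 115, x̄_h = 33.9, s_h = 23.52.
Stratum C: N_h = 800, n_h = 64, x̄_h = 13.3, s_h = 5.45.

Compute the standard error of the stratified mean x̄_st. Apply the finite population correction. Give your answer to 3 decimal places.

V̂(x̄_st) = Σ W_h² (1 − n_h/N_h) s_h²/n_h, with W_h = N_h/N and N = 2500:
  stratum A: (1000/2500)²·(1 − 123/1000)·15.91²/123 = 0.288772
  stratum B: (700/2500)²·(1 − 115/700)·23.52²/115 = 0.315174
  stratum C: (800/2500)²·(1 − 64/800)·5.45²/64 = 0.0437221
V̂(x̄_st) = 0.647668
SE(x̄_st) = √0.647668 = 0.804778

SE(x̄_st) ≈ 0.805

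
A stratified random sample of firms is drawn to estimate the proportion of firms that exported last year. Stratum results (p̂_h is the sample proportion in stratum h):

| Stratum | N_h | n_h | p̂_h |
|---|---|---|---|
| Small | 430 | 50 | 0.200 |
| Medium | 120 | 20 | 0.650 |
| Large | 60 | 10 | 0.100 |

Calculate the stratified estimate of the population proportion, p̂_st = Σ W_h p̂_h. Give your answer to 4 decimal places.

N = 610; stratum weights W_h = N_h/N.
p̂_st = Σ W_h p̂_h = (430·0.200 + 120·0.650 + 60·0.100)/610 = 0.27869

p̂_st ≈ 0.2787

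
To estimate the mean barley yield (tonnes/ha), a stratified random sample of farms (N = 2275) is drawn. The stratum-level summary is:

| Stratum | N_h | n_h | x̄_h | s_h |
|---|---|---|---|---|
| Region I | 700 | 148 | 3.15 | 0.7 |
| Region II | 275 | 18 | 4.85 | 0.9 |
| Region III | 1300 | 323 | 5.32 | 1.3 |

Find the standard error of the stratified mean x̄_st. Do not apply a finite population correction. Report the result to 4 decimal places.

V̂(x̄_st) = Σ W_h² s_h²/n_h, with W_h = N_h/N and N = 2275:
  stratum Region I: (700/2275)²·0.7²/148 = 0.00031345
  stratum Region II: (275/2275)²·0.9²/18 = 0.000657529
  stratum Region III: (1300/2275)²·1.3²/323 = 0.00170847
V̂(x̄_st) = 0.00267945
SE(x̄_st) = √0.00267945 = 0.0517634

SE(x̄_st) ≈ 0.0518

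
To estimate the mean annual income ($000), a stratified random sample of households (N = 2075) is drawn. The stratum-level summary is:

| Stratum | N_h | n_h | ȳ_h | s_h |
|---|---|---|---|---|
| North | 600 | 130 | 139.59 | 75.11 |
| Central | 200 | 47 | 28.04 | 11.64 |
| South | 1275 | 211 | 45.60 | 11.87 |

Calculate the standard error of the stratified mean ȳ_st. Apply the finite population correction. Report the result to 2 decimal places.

SE(ȳ_st) ≈ 1.75

V̂(ȳ_st) = Σ W_h² (1 − n_h/N_h) s_h²/n_h, with W_h = N_h/N and N = 2075:
  stratum North: (600/2075)²·(1 − 130/600)·75.11²/130 = 2.84227
  stratum Central: (200/2075)²·(1 − 47/200)·11.64²/47 = 0.0204877
  stratum South: (1275/2075)²·(1 − 211/1275)·11.87²/211 = 0.210395
V̂(ȳ_st) = 3.07315
SE(ȳ_st) = √3.07315 = 1.75304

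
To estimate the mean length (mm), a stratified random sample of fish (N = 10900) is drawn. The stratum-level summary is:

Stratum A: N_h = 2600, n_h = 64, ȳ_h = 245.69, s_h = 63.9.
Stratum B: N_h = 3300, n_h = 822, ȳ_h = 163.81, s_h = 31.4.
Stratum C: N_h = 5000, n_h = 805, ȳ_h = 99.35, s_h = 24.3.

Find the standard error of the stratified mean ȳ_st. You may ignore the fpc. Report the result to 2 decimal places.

SE(ȳ_st) ≈ 1.97

V̂(ȳ_st) = Σ W_h² s_h²/n_h, with W_h = N_h/N and N = 10900:
  stratum A: (2600/10900)²·63.9²/64 = 3.63007
  stratum B: (3300/10900)²·31.4²/822 = 0.109942
  stratum C: (5000/10900)²·24.3²/805 = 0.154349
V̂(ȳ_st) = 3.89436
SE(ȳ_st) = √3.89436 = 1.97341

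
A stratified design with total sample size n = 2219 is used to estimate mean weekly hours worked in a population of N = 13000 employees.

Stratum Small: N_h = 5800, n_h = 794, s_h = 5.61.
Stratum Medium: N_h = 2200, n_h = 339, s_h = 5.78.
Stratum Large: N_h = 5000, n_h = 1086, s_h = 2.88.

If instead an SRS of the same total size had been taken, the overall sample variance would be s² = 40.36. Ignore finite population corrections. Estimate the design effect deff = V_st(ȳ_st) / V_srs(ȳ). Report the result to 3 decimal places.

deff ≈ 0.651

V̂(ȳ_st) = Σ W_h² s_h²/n_h, with W_h = N_h/N and N = 13000:
  stratum Small: (5800/13000)²·5.61²/794 = 0.00788995
  stratum Medium: (2200/13000)²·5.78²/339 = 0.00282237
  stratum Large: (5000/13000)²·2.88²/1086 = 0.00112982
V_st = 0.0118421
V_srs = s²/n = 40.36/2219 = 0.0181884
deff = V_st / V_srs = 0.0118421/0.0181884 = 0.6511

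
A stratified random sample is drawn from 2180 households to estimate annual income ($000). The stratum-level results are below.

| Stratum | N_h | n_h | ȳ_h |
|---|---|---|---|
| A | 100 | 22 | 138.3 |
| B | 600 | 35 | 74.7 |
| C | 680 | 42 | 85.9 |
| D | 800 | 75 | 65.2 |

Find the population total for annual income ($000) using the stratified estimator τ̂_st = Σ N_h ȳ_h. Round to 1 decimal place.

τ̂_st = Σ N_h ȳ_h = 100·138.3 + 600·74.7 + 680·85.9 + 800·65.2 = 169222.0

τ̂_st ≈ 169222.0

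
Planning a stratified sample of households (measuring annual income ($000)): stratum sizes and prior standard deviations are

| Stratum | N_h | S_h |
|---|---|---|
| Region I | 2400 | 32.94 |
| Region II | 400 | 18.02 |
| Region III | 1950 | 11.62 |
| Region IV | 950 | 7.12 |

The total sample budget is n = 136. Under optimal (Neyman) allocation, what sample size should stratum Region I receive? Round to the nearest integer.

93

Neyman allocation: n_h = n · N_h S_h / Σ N_i S_i, with n = 136.
  stratum Region I: N_h·S_h = 2400·32.94 = 79056.00
  stratum Region II: N_h·S_h = 400·18.02 = 7208.00
  stratum Region III: N_h·S_h = 1950·11.62 = 22659.00
  stratum Region IV: N_h·S_h = 950·7.12 = 6764.00
Σ N_h S_h = 115687.00
n for stratum Region I = 136·79056.00/115687.00 = 92.937 → 93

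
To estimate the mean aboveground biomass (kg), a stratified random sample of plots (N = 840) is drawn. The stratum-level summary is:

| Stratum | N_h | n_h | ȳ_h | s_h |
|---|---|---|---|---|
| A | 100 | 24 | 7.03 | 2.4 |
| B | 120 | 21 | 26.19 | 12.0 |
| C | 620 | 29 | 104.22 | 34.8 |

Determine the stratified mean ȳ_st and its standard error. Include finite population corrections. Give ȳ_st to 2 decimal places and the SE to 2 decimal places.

ȳ_st ≈ 81.50, SE ≈ 4.67

ȳ_st = Σ W_h ȳ_h = (100·7.03 + 120·26.19 + 620·104.22)/840 = 81.50262
V̂(ȳ_st) = Σ W_h² (1 − n_h/N_h) s_h²/n_h, with W_h = N_h/N and N = 840:
  stratum A: (100/840)²·(1 − 24/100)·2.4²/24 = 0.00258503
  stratum B: (120/840)²·(1 − 21/120)·12.0²/21 = 0.115452
  stratum C: (620/840)²·(1 − 29/620)·34.8²/29 = 21.6861
V̂(ȳ_st) = 21.8041
SE(ȳ_st) = √21.8041 = 4.66949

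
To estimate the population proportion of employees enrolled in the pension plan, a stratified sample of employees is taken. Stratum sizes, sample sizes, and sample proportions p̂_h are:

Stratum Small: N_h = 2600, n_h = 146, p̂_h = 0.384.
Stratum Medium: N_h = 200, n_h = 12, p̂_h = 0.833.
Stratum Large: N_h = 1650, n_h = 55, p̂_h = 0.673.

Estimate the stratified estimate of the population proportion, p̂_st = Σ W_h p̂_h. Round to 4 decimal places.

N = 4450; stratum weights W_h = N_h/N.
p̂_st = Σ W_h p̂_h = (2600·0.384 + 200·0.833 + 1650·0.673)/4450 = 0.51134

p̂_st ≈ 0.5113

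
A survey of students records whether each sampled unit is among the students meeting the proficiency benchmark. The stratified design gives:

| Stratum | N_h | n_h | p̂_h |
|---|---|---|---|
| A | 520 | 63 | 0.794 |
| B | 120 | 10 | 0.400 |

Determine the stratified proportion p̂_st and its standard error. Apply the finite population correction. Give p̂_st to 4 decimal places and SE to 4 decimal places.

p̂_st ≈ 0.7201, SE ≈ 0.0489

N = 640; stratum weights W_h = N_h/N.
p̂_st = Σ W_h p̂_h = (520·0.794 + 120·0.400)/640 = 0.72013
V̂(p̂_st) = Σ W_h² (1 − n_h/N_h) p̂_h(1−p̂_h)/(n_h−1):
  stratum A: (520/640)²·(1 − 63/520)·0.794·0.206/62 = 0.00153058
  stratum B: (120/640)²·(1 − 10/120)·0.400·0.600/9 = 0.000859375
V̂(p̂_st) = 0.00238995; SE = √V̂ = 0.0488872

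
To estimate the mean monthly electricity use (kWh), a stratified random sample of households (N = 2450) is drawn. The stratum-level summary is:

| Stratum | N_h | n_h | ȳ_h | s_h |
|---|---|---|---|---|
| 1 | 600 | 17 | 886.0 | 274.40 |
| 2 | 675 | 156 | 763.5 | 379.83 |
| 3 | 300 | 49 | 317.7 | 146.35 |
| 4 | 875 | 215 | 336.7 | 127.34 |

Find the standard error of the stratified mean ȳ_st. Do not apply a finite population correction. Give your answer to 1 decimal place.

V̂(ȳ_st) = Σ W_h² s_h²/n_h, with W_h = N_h/N and N = 2450:
  stratum 1: (600/2450)²·274.40²/17 = 265.638
  stratum 2: (675/2450)²·379.83²/156 = 70.1987
  stratum 3: (300/2450)²·146.35²/49 = 6.5539
  stratum 4: (875/2450)²·127.34²/215 = 9.62
V̂(ȳ_st) = 352.01
SE(ȳ_st) = √352.01 = 18.7619

SE(ȳ_st) ≈ 18.8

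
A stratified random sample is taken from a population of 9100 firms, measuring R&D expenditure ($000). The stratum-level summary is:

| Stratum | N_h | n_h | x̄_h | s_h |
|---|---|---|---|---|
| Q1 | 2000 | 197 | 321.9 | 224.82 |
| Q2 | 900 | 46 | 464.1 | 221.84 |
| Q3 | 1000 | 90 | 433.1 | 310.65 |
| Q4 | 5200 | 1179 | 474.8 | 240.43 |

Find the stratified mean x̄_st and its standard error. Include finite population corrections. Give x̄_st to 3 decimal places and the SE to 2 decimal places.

x̄_st ≈ 435.555, SE ≈ 6.73

x̄_st = Σ W_h x̄_h = (2000·321.9 + 900·464.1 + 1000·433.1 + 5200·474.8)/9100 = 435.55495
V̂(x̄_st) = Σ W_h² (1 − n_h/N_h) s_h²/n_h, with W_h = N_h/N and N = 9100:
  stratum Q1: (2000/9100)²·(1 − 197/2000)·224.82²/197 = 11.1724
  stratum Q2: (900/9100)²·(1 − 46/900)·221.84²/46 = 9.92978
  stratum Q3: (1000/9100)²·(1 − 90/1000)·310.65²/90 = 11.7831
  stratum Q4: (5200/9100)²·(1 − 1179/5200)·240.43²/1179 = 12.3799
V̂(x̄_st) = 45.2652
SE(x̄_st) = √45.2652 = 6.72794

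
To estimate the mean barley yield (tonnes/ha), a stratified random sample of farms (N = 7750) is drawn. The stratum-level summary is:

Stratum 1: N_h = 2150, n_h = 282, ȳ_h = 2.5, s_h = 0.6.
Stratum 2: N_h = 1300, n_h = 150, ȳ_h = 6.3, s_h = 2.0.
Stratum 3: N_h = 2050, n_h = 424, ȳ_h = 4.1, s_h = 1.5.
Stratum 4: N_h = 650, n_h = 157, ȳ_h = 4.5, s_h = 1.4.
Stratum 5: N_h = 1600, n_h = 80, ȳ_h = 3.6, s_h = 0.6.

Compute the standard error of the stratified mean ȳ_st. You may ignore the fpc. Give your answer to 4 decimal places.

V̂(ȳ_st) = Σ W_h² s_h²/n_h, with W_h = N_h/N and N = 7750:
  stratum 1: (2150/7750)²·0.6²/282 = 9.82487e-05
  stratum 2: (1300/7750)²·2.0²/150 = 0.00075033
  stratum 3: (2050/7750)²·1.5²/424 = 0.000371297
  stratum 4: (650/7750)²·1.4²/157 = 8.78172e-05
  stratum 5: (1600/7750)²·0.6²/80 = 0.0001918
V̂(ȳ_st) = 0.00149949
SE(ȳ_st) = √0.00149949 = 0.0387233

SE(ȳ_st) ≈ 0.0387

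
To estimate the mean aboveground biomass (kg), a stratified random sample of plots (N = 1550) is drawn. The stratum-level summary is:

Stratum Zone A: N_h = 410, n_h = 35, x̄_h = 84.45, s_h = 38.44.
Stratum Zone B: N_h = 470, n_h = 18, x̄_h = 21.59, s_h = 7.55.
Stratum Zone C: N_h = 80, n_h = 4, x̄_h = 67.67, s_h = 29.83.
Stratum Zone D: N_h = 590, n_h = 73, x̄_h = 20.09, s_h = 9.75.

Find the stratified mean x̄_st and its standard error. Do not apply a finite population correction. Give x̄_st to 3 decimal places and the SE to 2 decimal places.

x̄_st ≈ 40.025, SE ≈ 2.01

x̄_st = Σ W_h x̄_h = (410·84.45 + 470·21.59 + 80·67.67 + 590·20.09)/1550 = 40.02484
V̂(x̄_st) = Σ W_h² s_h²/n_h, with W_h = N_h/N and N = 1550:
  stratum Zone A: (410/1550)²·38.44²/35 = 2.95395
  stratum Zone B: (470/1550)²·7.55²/18 = 0.291175
  stratum Zone C: (80/1550)²·29.83²/4 = 0.592602
  stratum Zone D: (590/1550)²·9.75²/73 = 0.18868
V̂(x̄_st) = 4.02641
SE(x̄_st) = √4.02641 = 2.00659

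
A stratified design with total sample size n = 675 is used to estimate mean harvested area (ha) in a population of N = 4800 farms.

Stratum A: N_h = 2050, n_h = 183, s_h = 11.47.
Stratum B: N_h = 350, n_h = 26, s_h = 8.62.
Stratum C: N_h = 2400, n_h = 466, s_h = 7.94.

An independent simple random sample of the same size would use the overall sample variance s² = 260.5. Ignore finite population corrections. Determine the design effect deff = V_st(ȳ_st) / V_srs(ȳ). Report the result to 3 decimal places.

deff ≈ 0.467

V̂(ȳ_st) = Σ W_h² s_h²/n_h, with W_h = N_h/N and N = 4800:
  stratum A: (2050/4800)²·11.47²/183 = 0.13113
  stratum B: (350/4800)²·8.62²/26 = 0.0151948
  stratum C: (2400/4800)²·7.94²/466 = 0.0338217
V_st = 0.180146
V_srs = s²/n = 260.5/675 = 0.385926
deff = V_st / V_srs = 0.180146/0.385926 = 0.4668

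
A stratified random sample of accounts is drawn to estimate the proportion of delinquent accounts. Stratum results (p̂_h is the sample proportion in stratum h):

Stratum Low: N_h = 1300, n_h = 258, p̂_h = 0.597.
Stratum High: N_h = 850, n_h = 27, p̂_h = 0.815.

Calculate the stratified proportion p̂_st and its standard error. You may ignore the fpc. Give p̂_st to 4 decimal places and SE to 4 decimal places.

N = 2150; stratum weights W_h = N_h/N.
p̂_st = Σ W_h p̂_h = (1300·0.597 + 850·0.815)/2150 = 0.68319
V̂(p̂_st) = Σ W_h² p̂_h(1−p̂_h)/(n_h−1):
  stratum Low: (1300/2150)²·0.597·0.403/257 = 0.00034226
  stratum High: (850/2150)²·0.815·0.185/26 = 0.000906394
V̂(p̂_st) = 0.00124865; SE = √V̂ = 0.0353363

p̂_st ≈ 0.6832, SE ≈ 0.0353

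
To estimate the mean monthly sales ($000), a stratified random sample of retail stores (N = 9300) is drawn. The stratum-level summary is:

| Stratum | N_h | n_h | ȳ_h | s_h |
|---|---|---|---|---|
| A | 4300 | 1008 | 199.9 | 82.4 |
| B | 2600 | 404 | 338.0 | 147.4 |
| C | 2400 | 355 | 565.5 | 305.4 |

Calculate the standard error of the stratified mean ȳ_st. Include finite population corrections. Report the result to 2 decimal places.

V̂(ȳ_st) = Σ W_h² (1 − n_h/N_h) s_h²/n_h, with W_h = N_h/N and N = 9300:
  stratum A: (4300/9300)²·(1 − 1008/4300)·82.4²/1008 = 1.10244
  stratum B: (2600/9300)²·(1 − 404/2600)·147.4²/404 = 3.5502
  stratum C: (2400/9300)²·(1 − 355/2400)·305.4²/355 = 14.909
V̂(ȳ_st) = 19.5616
SE(ȳ_st) = √19.5616 = 4.42285

SE(ȳ_st) ≈ 4.42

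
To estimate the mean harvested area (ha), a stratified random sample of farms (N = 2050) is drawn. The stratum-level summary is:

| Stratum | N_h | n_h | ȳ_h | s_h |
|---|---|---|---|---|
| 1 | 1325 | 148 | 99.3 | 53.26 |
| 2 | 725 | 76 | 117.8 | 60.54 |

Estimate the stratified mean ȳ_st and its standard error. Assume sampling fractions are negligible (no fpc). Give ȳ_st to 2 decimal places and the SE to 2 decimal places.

ȳ_st = Σ W_h ȳ_h = (1325·99.3 + 725·117.8)/2050 = 105.84268
V̂(ȳ_st) = Σ W_h² s_h²/n_h, with W_h = N_h/N and N = 2050:
  stratum 1: (1325/2050)²·53.26²/148 = 8.0069
  stratum 2: (725/2050)²·60.54²/76 = 6.0317
V̂(ȳ_st) = 14.0386
SE(ȳ_st) = √14.0386 = 3.74681

ȳ_st ≈ 105.84, SE ≈ 3.75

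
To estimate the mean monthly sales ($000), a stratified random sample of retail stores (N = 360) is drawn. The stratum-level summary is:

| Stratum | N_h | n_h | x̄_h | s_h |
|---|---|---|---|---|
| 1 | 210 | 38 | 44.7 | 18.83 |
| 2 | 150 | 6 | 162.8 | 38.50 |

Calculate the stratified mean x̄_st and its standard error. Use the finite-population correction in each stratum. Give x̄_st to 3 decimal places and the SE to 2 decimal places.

x̄_st ≈ 93.908, SE ≈ 6.62

x̄_st = Σ W_h x̄_h = (210·44.7 + 150·162.8)/360 = 93.90833
V̂(x̄_st) = Σ W_h² (1 − n_h/N_h) s_h²/n_h, with W_h = N_h/N and N = 360:
  stratum 1: (210/360)²·(1 − 38/210)·18.83²/38 = 2.60052
  stratum 2: (150/360)²·(1 − 6/150)·38.50²/6 = 41.1736
V̂(x̄_st) = 43.7741
SE(x̄_st) = √43.7741 = 6.6162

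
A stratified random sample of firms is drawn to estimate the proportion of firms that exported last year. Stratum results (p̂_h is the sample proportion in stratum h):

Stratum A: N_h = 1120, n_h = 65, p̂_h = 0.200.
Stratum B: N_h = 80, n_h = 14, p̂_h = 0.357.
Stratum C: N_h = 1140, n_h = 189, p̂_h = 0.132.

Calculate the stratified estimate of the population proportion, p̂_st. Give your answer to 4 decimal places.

p̂_st ≈ 0.1722

N = 2340; stratum weights W_h = N_h/N.
p̂_st = Σ W_h p̂_h = (1120·0.200 + 80·0.357 + 1140·0.132)/2340 = 0.17224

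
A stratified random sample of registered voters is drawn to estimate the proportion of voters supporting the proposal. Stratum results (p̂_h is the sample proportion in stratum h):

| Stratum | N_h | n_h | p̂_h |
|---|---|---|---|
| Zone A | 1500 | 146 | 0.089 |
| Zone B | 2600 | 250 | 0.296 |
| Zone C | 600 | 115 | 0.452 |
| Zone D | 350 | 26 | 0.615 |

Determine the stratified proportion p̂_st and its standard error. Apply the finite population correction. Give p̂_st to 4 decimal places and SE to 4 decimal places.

N = 5050; stratum weights W_h = N_h/N.
p̂_st = Σ W_h p̂_h = (1500·0.089 + 2600·0.296 + 600·0.452 + 350·0.615)/5050 = 0.27516
V̂(p̂_st) = Σ W_h² (1 − n_h/N_h) p̂_h(1−p̂_h)/(n_h−1):
  stratum Zone A: (1500/5050)²·(1 − 146/1500)·0.089·0.911/145 = 4.45315e-05
  stratum Zone B: (2600/5050)²·(1 − 250/2600)·0.296·0.704/249 = 0.000200504
  stratum Zone C: (600/5050)²·(1 − 115/600)·0.452·0.548/114 = 2.47927e-05
  stratum Zone D: (350/5050)²·(1 − 26/350)·0.615·0.385/25 = 4.2114e-05
V̂(p̂_st) = 0.000311942; SE = √V̂ = 0.0176619

p̂_st ≈ 0.2752, SE ≈ 0.0177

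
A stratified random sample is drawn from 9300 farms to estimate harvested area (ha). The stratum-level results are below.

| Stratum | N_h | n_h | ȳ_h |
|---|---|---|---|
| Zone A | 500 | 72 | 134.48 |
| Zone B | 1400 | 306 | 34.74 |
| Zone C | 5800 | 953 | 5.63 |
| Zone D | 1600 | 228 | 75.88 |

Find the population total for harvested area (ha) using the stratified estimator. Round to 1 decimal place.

τ̂_st = Σ N_h ȳ_h = 500·134.48 + 1400·34.74 + 5800·5.63 + 1600·75.88 = 269938.0

τ̂_st ≈ 269938.0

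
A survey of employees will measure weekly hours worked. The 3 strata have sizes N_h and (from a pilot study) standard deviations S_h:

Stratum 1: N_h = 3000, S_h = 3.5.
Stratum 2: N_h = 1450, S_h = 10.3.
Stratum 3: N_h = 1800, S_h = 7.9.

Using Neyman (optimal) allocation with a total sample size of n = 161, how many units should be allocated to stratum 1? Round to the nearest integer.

Neyman allocation: n_h = n · N_h S_h / Σ N_i S_i, with n = 161.
  stratum 1: N_h·S_h = 3000·3.5 = 10500.00
  stratum 2: N_h·S_h = 1450·10.3 = 14935.00
  stratum 3: N_h·S_h = 1800·7.9 = 14220.00
Σ N_h S_h = 39655.00
n for stratum 1 = 161·10500.00/39655.00 = 42.630 → 43

43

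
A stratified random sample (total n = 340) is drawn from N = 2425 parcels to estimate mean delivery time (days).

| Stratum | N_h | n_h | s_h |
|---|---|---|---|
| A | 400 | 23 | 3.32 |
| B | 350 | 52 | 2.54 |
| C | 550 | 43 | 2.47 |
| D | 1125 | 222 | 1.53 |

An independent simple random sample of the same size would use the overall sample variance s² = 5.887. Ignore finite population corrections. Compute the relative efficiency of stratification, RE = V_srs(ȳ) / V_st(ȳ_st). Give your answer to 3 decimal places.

V̂(ȳ_st) = Σ W_h² s_h²/n_h, with W_h = N_h/N and N = 2425:
  stratum A: (400/2425)²·3.32²/23 = 0.013039
  stratum B: (350/2425)²·2.54²/52 = 0.0025845
  stratum C: (550/2425)²·2.47²/43 = 0.00729839
  stratum D: (1125/2425)²·1.53²/222 = 0.0022694
V_st = 0.0251913
V_srs = s²/n = 5.887/340 = 0.0173147
Relative efficiency = V_srs / V_st = 0.0173147/0.0251913 = 0.6873

RE ≈ 0.687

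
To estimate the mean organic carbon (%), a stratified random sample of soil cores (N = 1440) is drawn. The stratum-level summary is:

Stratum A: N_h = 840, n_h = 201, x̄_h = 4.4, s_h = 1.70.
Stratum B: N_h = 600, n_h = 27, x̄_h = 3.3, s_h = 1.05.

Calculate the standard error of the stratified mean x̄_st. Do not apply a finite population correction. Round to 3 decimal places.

SE(x̄_st) ≈ 0.109

V̂(x̄_st) = Σ W_h² s_h²/n_h, with W_h = N_h/N and N = 1440:
  stratum A: (840/1440)²·1.70²/201 = 0.00489255
  stratum B: (600/1440)²·1.05²/27 = 0.00708912
V̂(x̄_st) = 0.0119817
SE(x̄_st) = √0.0119817 = 0.109461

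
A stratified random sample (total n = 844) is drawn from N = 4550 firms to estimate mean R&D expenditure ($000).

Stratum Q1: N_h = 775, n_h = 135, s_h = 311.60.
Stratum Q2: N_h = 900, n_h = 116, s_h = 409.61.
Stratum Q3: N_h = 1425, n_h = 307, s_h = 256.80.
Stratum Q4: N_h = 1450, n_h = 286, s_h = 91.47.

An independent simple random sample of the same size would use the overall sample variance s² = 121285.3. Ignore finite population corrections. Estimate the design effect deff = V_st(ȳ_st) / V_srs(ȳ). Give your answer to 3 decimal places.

V̂(ȳ_st) = Σ W_h² s_h²/n_h, with W_h = N_h/N and N = 4550:
  stratum Q1: (775/4550)²·311.60²/135 = 20.8661
  stratum Q2: (900/4550)²·409.61²/116 = 56.5907
  stratum Q3: (1425/4550)²·256.80²/307 = 21.0697
  stratum Q4: (1450/4550)²·91.47²/286 = 2.97101
V_st = 101.498
V_srs = s²/n = 121285.3/844 = 143.703
deff = V_st / V_srs = 101.498/143.703 = 0.7063

deff ≈ 0.706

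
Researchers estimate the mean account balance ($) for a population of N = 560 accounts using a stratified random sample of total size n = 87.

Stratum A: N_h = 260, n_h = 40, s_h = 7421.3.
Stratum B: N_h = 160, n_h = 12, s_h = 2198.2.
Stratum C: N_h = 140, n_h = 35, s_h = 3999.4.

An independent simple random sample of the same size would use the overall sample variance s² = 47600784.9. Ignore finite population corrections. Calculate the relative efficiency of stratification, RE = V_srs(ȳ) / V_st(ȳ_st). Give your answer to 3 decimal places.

RE ≈ 1.527

V̂(ȳ_st) = Σ W_h² s_h²/n_h, with W_h = N_h/N and N = 560:
  stratum A: (260/560)²·7421.3²/40 = 296805
  stratum B: (160/560)²·2198.2²/12 = 32871.3
  stratum C: (140/560)²·3999.4²/35 = 28562.9
V_st = 358239
V_srs = s²/n = 47600784.9/87 = 547135
Relative efficiency = V_srs / V_st = 547135/358239 = 1.5273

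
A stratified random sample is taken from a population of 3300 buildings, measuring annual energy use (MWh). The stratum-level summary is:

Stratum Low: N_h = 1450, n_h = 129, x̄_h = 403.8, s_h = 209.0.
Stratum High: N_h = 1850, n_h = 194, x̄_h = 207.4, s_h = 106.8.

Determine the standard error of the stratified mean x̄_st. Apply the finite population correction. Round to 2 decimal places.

V̂(x̄_st) = Σ W_h² (1 − n_h/N_h) s_h²/n_h, with W_h = N_h/N and N = 3300:
  stratum Low: (1450/3300)²·(1 − 129/1450)·209.0²/129 = 59.5588
  stratum High: (1850/3300)²·(1 − 194/1850)·106.8²/194 = 16.5404
V̂(x̄_st) = 76.0991
SE(x̄_st) = √76.0991 = 8.72348

SE(x̄_st) ≈ 8.72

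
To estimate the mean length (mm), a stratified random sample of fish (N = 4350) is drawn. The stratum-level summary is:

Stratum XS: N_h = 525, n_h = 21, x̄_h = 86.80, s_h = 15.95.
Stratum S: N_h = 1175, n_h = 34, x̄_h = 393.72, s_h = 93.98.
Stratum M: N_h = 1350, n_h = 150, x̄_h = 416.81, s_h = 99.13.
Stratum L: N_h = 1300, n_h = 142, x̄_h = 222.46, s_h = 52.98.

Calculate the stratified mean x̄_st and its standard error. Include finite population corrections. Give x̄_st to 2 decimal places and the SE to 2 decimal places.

x̄_st ≈ 312.66, SE ≈ 5.08

x̄_st = Σ W_h x̄_h = (525·86.80 + 1175·393.72 + 1350·416.81 + 1300·222.46)/4350 = 312.66264
V̂(x̄_st) = Σ W_h² (1 − n_h/N_h) s_h²/n_h, with W_h = N_h/N and N = 4350:
  stratum XS: (525/4350)²·(1 − 21/525)·15.95²/21 = 0.1694
  stratum S: (1175/4350)²·(1 − 34/1175)·93.98²/34 = 18.405
  stratum M: (1350/4350)²·(1 − 150/1350)·99.13²/150 = 5.60861
  stratum L: (1300/4350)²·(1 − 142/1300)·52.98²/142 = 1.57257
V̂(x̄_st) = 25.7556
SE(x̄_st) = √25.7556 = 5.075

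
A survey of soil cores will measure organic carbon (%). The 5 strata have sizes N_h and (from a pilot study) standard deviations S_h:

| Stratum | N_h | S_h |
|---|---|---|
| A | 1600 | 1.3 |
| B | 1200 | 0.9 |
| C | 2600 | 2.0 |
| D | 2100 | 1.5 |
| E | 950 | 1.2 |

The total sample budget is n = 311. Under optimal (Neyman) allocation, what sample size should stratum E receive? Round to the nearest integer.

28

Neyman allocation: n_h = n · N_h S_h / Σ N_i S_i, with n = 311.
  stratum A: N_h·S_h = 1600·1.3 = 2080.00
  stratum B: N_h·S_h = 1200·0.9 = 1080.00
  stratum C: N_h·S_h = 2600·2.0 = 5200.00
  stratum D: N_h·S_h = 2100·1.5 = 3150.00
  stratum E: N_h·S_h = 950·1.2 = 1140.00
Σ N_h S_h = 12650.00
n for stratum E = 311·1140.00/12650.00 = 28.027 → 28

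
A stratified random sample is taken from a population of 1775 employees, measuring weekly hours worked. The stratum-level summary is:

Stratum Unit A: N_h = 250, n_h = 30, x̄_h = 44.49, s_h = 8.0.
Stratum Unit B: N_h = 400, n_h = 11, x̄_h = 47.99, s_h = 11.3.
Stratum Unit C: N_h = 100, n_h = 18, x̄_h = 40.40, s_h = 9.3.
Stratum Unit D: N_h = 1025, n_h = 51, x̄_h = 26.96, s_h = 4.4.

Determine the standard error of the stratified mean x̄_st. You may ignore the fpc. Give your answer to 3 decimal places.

V̂(x̄_st) = Σ W_h² s_h²/n_h, with W_h = N_h/N and N = 1775:
  stratum Unit A: (250/1775)²·8.0²/30 = 0.0423196
  stratum Unit B: (400/1775)²·11.3²/11 = 0.589505
  stratum Unit C: (100/1775)²·9.3²/18 = 0.0152509
  stratum Unit D: (1025/1775)²·4.4²/51 = 0.126586
V̂(x̄_st) = 0.773662
SE(x̄_st) = √0.773662 = 0.87958

SE(x̄_st) ≈ 0.880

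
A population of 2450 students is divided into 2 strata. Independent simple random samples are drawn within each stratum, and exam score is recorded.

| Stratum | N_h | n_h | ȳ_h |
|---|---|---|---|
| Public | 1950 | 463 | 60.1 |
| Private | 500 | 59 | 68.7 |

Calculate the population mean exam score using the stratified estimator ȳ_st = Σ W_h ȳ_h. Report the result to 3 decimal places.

N = Σ N_h = 2450. Stratum weights W_h = N_h/N.
ȳ_st = (1950·60.1 + 500·68.7) / 2450 = 61.85510

ȳ_st ≈ 61.855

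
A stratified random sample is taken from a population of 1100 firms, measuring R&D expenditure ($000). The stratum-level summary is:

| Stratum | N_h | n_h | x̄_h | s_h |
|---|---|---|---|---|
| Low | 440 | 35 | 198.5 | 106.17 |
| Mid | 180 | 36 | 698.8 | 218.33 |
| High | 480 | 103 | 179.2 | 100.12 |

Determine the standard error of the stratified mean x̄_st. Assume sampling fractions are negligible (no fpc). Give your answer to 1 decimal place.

SE(x̄_st) ≈ 10.3

V̂(x̄_st) = Σ W_h² s_h²/n_h, with W_h = N_h/N and N = 1100:
  stratum Low: (440/1100)²·106.17²/35 = 51.5295
  stratum Mid: (180/1100)²·218.33²/36 = 35.4555
  stratum High: (480/1100)²·100.12²/103 = 18.5311
V̂(x̄_st) = 105.516
SE(x̄_st) = √105.516 = 10.2721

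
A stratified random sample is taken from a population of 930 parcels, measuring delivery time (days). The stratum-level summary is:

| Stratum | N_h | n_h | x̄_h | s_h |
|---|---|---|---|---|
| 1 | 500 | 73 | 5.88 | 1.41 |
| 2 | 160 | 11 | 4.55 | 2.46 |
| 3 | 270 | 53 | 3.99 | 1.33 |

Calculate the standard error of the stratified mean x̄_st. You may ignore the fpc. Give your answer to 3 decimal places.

SE(x̄_st) ≈ 0.164

V̂(x̄_st) = Σ W_h² s_h²/n_h, with W_h = N_h/N and N = 930:
  stratum 1: (500/930)²·1.41²/73 = 0.00787208
  stratum 2: (160/930)²·2.46²/11 = 0.0162836
  stratum 3: (270/930)²·1.33²/53 = 0.00281313
V̂(x̄_st) = 0.0269688
SE(x̄_st) = √0.0269688 = 0.164222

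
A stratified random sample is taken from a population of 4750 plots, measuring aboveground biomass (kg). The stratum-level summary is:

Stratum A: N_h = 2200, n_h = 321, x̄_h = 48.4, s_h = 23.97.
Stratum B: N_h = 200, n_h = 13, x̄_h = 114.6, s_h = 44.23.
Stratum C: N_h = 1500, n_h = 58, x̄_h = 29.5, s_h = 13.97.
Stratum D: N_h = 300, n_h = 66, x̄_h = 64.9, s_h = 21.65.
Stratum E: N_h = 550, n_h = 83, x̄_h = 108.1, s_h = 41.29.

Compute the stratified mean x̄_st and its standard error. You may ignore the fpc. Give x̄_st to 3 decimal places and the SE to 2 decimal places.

x̄_st ≈ 53.174, SE ≈ 1.14

x̄_st = Σ W_h x̄_h = (2200·48.4 + 200·114.6 + 1500·29.5 + 300·64.9 + 550·108.1)/4750 = 53.17368
V̂(x̄_st) = Σ W_h² s_h²/n_h, with W_h = N_h/N and N = 4750:
  stratum A: (2200/4750)²·23.97²/321 = 0.383963
  stratum B: (200/4750)²·44.23²/13 = 0.266786
  stratum C: (1500/4750)²·13.97²/58 = 0.335552
  stratum D: (300/4750)²·21.65²/66 = 0.0283287
  stratum E: (550/4750)²·41.29²/83 = 0.275391
V̂(x̄_st) = 1.29002
SE(x̄_st) = √1.29002 = 1.13579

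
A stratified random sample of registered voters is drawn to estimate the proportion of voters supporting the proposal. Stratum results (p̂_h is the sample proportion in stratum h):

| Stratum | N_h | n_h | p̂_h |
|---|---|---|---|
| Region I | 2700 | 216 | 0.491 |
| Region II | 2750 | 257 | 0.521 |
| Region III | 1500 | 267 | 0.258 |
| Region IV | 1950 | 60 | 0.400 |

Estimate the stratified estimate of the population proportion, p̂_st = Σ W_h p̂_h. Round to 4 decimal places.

N = 8900; stratum weights W_h = N_h/N.
p̂_st = Σ W_h p̂_h = (2700·0.491 + 2750·0.521 + 1500·0.258 + 1950·0.400)/8900 = 0.44106

p̂_st ≈ 0.4411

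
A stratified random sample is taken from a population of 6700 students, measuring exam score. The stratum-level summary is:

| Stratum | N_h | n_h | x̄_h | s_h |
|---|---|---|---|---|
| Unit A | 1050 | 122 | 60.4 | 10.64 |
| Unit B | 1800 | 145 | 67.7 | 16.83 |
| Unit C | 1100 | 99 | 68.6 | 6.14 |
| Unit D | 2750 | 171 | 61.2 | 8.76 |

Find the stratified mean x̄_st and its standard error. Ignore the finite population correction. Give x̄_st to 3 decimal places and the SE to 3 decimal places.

x̄_st ≈ 64.036, SE ≈ 0.500

x̄_st = Σ W_h x̄_h = (1050·60.4 + 1800·67.7 + 1100·68.6 + 2750·61.2)/6700 = 64.03582
V̂(x̄_st) = Σ W_h² s_h²/n_h, with W_h = N_h/N and N = 6700:
  stratum Unit A: (1050/6700)²·10.64²/122 = 0.0227904
  stratum Unit B: (1800/6700)²·16.83²/145 = 0.140992
  stratum Unit C: (1100/6700)²·6.14²/99 = 0.0102645
  stratum Unit D: (2750/6700)²·8.76²/171 = 0.0756011
V̂(x̄_st) = 0.249648
SE(x̄_st) = √0.249648 = 0.499648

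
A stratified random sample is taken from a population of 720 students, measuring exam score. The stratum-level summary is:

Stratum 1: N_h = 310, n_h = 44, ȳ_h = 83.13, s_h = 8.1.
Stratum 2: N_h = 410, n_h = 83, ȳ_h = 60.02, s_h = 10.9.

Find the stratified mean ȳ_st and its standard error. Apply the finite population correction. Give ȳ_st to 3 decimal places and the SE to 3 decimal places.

ȳ_st = Σ W_h ȳ_h = (310·83.13 + 410·60.02)/720 = 69.97014
V̂(ȳ_st) = Σ W_h² (1 − n_h/N_h) s_h²/n_h, with W_h = N_h/N and N = 720:
  stratum 1: (310/720)²·(1 − 44/310)·8.1²/44 = 0.23719
  stratum 2: (410/720)²·(1 − 83/410)·10.9²/83 = 0.370204
V̂(ȳ_st) = 0.607394
SE(ȳ_st) = √0.607394 = 0.779355

ȳ_st ≈ 69.970, SE ≈ 0.779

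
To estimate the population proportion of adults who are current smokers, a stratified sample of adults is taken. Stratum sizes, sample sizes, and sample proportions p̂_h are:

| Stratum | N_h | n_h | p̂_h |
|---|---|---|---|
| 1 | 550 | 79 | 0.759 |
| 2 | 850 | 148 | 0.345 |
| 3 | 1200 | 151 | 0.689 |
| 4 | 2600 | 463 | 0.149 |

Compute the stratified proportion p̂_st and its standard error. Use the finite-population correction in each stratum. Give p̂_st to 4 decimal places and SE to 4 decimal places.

p̂_st ≈ 0.3702, SE ≈ 0.0134

N = 5200; stratum weights W_h = N_h/N.
p̂_st = Σ W_h p̂_h = (550·0.759 + 850·0.345 + 1200·0.689 + 2600·0.149)/5200 = 0.37017
V̂(p̂_st) = Σ W_h² (1 − n_h/N_h) p̂_h(1−p̂_h)/(n_h−1):
  stratum 1: (550/5200)²·(1 − 79/550)·0.759·0.241/78 = 2.24668e-05
  stratum 2: (850/5200)²·(1 − 148/850)·0.345·0.655/147 = 3.39229e-05
  stratum 3: (1200/5200)²·(1 − 151/1200)·0.689·0.311/150 = 6.65026e-05
  stratum 4: (2600/5200)²·(1 − 463/2600)·0.149·0.851/462 = 5.63956e-05
V̂(p̂_st) = 0.000179288; SE = √V̂ = 0.0133898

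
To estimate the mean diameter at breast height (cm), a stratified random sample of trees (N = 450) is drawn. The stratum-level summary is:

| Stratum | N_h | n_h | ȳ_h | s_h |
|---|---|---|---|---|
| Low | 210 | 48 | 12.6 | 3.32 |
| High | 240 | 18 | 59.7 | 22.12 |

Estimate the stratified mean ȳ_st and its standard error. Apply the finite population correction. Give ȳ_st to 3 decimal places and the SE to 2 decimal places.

ȳ_st ≈ 37.720, SE ≈ 2.68

ȳ_st = Σ W_h ȳ_h = (210·12.6 + 240·59.7)/450 = 37.72000
V̂(ȳ_st) = Σ W_h² (1 − n_h/N_h) s_h²/n_h, with W_h = N_h/N and N = 450:
  stratum Low: (210/450)²·(1 − 48/210)·3.32²/48 = 0.0385784
  stratum High: (240/450)²·(1 − 18/240)·22.12²/18 = 7.15216
V̂(ȳ_st) = 7.19073
SE(ȳ_st) = √7.19073 = 2.68155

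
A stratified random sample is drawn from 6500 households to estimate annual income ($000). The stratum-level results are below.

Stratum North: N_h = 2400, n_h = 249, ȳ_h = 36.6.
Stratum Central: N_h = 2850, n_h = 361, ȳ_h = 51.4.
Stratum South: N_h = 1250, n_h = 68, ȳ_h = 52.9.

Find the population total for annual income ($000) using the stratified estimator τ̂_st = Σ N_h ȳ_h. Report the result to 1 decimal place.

τ̂_st ≈ 300455.0

τ̂_st = Σ N_h ȳ_h = 2400·36.6 + 2850·51.4 + 1250·52.9 = 300455.0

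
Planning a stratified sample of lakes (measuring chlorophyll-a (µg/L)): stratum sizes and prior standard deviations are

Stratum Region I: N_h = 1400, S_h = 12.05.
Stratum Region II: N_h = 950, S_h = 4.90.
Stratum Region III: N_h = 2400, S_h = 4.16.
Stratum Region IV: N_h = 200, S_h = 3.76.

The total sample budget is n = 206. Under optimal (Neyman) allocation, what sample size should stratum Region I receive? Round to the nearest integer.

Neyman allocation: n_h = n · N_h S_h / Σ N_i S_i, with n = 206.
  stratum Region I: N_h·S_h = 1400·12.05 = 16870.00
  stratum Region II: N_h·S_h = 950·4.90 = 4655.00
  stratum Region III: N_h·S_h = 2400·4.16 = 9984.00
  stratum Region IV: N_h·S_h = 200·3.76 = 752.00
Σ N_h S_h = 32261.00
n for stratum Region I = 206·16870.00/32261.00 = 107.722 → 108

108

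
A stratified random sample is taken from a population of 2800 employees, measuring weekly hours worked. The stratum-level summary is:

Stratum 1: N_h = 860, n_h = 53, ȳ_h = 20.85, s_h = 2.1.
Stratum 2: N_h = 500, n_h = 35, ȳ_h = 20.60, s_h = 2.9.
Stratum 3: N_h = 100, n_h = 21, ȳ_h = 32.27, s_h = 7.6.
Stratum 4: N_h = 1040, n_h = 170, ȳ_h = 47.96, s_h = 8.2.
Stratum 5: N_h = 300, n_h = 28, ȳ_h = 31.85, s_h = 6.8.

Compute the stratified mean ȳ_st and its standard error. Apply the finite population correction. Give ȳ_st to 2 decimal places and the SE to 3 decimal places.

ȳ_st ≈ 32.46, SE ≈ 0.283

ȳ_st = Σ W_h ȳ_h = (860·20.85 + 500·20.60 + 100·32.27 + 1040·47.96 + 300·31.85)/2800 = 32.46121
V̂(ȳ_st) = Σ W_h² (1 − n_h/N_h) s_h²/n_h, with W_h = N_h/N and N = 2800:
  stratum 1: (860/2800)²·(1 − 53/860)·2.1²/53 = 0.00736578
  stratum 2: (500/2800)²·(1 − 35/500)·2.9²/35 = 0.00712582
  stratum 3: (100/2800)²·(1 − 21/100)·7.6²/21 = 0.00277153
  stratum 4: (1040/2800)²·(1 − 170/1040)·8.2²/170 = 0.0456473
  stratum 5: (300/2800)²·(1 − 28/300)·6.8²/28 = 0.0171883
V̂(ȳ_st) = 0.0800988
SE(ȳ_st) = √0.0800988 = 0.283017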